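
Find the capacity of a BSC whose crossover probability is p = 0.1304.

For BSC with error probability p:
C = 1 - H(p) where H(p) is binary entropy
H(0.1304) = -0.1304 × log₂(0.1304) - 0.8696 × log₂(0.8696)
H(p) = 0.5585
C = 1 - 0.5585 = 0.4415 bits/use


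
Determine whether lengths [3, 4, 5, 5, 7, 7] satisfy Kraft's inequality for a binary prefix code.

Kraft inequality: Σ 2^(-l_i) ≤ 1 for prefix-free code
Calculating: 2^(-3) + 2^(-4) + 2^(-5) + 2^(-5) + 2^(-7) + 2^(-7)
= 0.125 + 0.0625 + 0.03125 + 0.03125 + 0.0078125 + 0.0078125
= 0.2656
Since 0.2656 ≤ 1, prefix-free code exists


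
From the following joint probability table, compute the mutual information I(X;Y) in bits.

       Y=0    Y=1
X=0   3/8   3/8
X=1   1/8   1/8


H(X) = 0.8113, H(Y) = 1.0000, H(X,Y) = 1.8113
I(X;Y) = H(X) + H(Y) - H(X,Y) = 0.0000 bits


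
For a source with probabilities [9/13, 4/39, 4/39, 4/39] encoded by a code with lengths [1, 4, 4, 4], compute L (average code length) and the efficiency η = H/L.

Average length L = Σ p_i × l_i = 1.9231 bits
Entropy H = 1.3782 bits
Efficiency η = H/L × 100% = 71.66%


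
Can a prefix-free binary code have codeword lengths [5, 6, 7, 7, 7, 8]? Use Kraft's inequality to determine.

Kraft inequality: Σ 2^(-l_i) ≤ 1 for prefix-free code
Calculating: 2^(-5) + 2^(-6) + 2^(-7) + 2^(-7) + 2^(-7) + 2^(-8)
= 0.03125 + 0.015625 + 0.0078125 + 0.0078125 + 0.0078125 + 0.00390625
= 0.0742
Since 0.0742 ≤ 1, prefix-free code exists


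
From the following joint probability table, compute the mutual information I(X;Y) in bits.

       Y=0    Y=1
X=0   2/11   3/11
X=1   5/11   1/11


H(X) = 0.9940, H(Y) = 0.9457, H(X,Y) = 1.7899
I(X;Y) = H(X) + H(Y) - H(X,Y) = 0.1498 bits


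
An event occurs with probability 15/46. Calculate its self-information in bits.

Information content I(x) = -log₂(p(x))
I = -log₂(15/46) = -log₂(0.3261)
I = 1.6167 bits


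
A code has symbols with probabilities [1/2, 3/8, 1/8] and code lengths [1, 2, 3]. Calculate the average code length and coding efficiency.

Average length L = Σ p_i × l_i = 1.6250 bits
Entropy H = 1.4056 bits
Efficiency η = H/L × 100% = 86.50%


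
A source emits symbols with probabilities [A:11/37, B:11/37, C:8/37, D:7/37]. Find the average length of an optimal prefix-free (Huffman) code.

Huffman tree construction:
Combine smallest probabilities repeatedly
Resulting codes:
  A: 10 (length 2)
  B: 11 (length 2)
  C: 01 (length 2)
  D: 00 (length 2)
Average length = Σ p(s) × length(s) = 2.0000 bits


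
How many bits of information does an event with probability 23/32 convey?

Information content I(x) = -log₂(p(x))
I = -log₂(23/32) = -log₂(0.7188)
I = 0.4764 bits


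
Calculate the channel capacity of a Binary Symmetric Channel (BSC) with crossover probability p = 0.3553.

For BSC with error probability p:
C = 1 - H(p) where H(p) is binary entropy
H(0.3553) = -0.3553 × log₂(0.3553) - 0.6447 × log₂(0.6447)
H(p) = 0.9387
C = 1 - 0.9387 = 0.0613 bits/use


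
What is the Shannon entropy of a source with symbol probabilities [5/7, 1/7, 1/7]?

H(X) = -Σ p(x) log₂ p(x)
  -5/7 × log₂(5/7) = 0.3467
  -1/7 × log₂(1/7) = 0.4011
  -1/7 × log₂(1/7) = 0.4011
H(X) = 1.1488 bits


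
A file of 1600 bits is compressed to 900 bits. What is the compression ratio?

Compression ratio = Original / Compressed
= 1600 / 900 = 1.78:1


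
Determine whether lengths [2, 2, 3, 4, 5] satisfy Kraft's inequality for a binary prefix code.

Kraft inequality: Σ 2^(-l_i) ≤ 1 for prefix-free code
Calculating: 2^(-2) + 2^(-2) + 2^(-3) + 2^(-4) + 2^(-5)
= 0.25 + 0.25 + 0.125 + 0.0625 + 0.03125
= 0.7188
Since 0.7188 ≤ 1, prefix-free code exists


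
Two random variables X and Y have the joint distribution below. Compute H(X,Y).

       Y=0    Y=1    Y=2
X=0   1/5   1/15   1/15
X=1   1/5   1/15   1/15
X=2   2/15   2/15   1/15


H(X,Y) = -Σ p(x,y) log₂ p(x,y)
  p(0,0)=1/5: -0.2000 × log₂(0.2000) = 0.4644
  p(0,1)=1/15: -0.0667 × log₂(0.0667) = 0.2605
  p(0,2)=1/15: -0.0667 × log₂(0.0667) = 0.2605
  p(1,0)=1/5: -0.2000 × log₂(0.2000) = 0.4644
  p(1,1)=1/15: -0.0667 × log₂(0.0667) = 0.2605
  p(1,2)=1/15: -0.0667 × log₂(0.0667) = 0.2605
  p(2,0)=2/15: -0.1333 × log₂(0.1333) = 0.3876
  p(2,1)=2/15: -0.1333 × log₂(0.1333) = 0.3876
  p(2,2)=1/15: -0.0667 × log₂(0.0667) = 0.2605
H(X,Y) = 3.0062 bits


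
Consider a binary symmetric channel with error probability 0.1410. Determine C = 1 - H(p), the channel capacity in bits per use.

For BSC with error probability p:
C = 1 - H(p) where H(p) is binary entropy
H(0.1410) = -0.1410 × log₂(0.1410) - 0.8590 × log₂(0.8590)
H(p) = 0.5869
C = 1 - 0.5869 = 0.4131 bits/use


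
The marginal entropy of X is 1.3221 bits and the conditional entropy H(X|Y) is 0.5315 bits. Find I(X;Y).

I(X;Y) = H(X) - H(X|Y)
I(X;Y) = 1.3221 - 0.5315 = 0.7906 bits


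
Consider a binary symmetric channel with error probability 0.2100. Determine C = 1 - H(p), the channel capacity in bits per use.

For BSC with error probability p:
C = 1 - H(p) where H(p) is binary entropy
H(0.2100) = -0.2100 × log₂(0.2100) - 0.7900 × log₂(0.7900)
H(p) = 0.7415
C = 1 - 0.7415 = 0.2585 bits/use


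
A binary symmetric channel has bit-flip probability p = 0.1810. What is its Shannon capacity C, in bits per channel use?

For BSC with error probability p:
C = 1 - H(p) where H(p) is binary entropy
H(0.1810) = -0.1810 × log₂(0.1810) - 0.8190 × log₂(0.8190)
H(p) = 0.6823
C = 1 - 0.6823 = 0.3177 bits/use


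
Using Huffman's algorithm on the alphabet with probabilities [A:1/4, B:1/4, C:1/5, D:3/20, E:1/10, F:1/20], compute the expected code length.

Huffman tree construction:
Combine smallest probabilities repeatedly
Resulting codes:
  A: 01 (length 2)
  B: 10 (length 2)
  C: 00 (length 2)
  D: 110 (length 3)
  E: 1111 (length 4)
  F: 1110 (length 4)
Average length = Σ p(s) × length(s) = 2.4500 bits


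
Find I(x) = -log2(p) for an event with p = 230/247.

Information content I(x) = -log₂(p(x))
I = -log₂(230/247) = -log₂(0.9312)
I = 0.1029 bits


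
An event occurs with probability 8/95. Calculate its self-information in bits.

Information content I(x) = -log₂(p(x))
I = -log₂(8/95) = -log₂(0.0842)
I = 3.5699 bits


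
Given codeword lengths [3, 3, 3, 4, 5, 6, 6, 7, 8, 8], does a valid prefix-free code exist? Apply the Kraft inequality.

Kraft inequality: Σ 2^(-l_i) ≤ 1 for prefix-free code
Calculating: 2^(-3) + 2^(-3) + 2^(-3) + 2^(-4) + 2^(-5) + 2^(-6) + 2^(-6) + 2^(-7) + 2^(-8) + 2^(-8)
= 0.125 + 0.125 + 0.125 + 0.0625 + 0.03125 + 0.015625 + 0.015625 + 0.0078125 + 0.00390625 + 0.00390625
= 0.5156
Since 0.5156 ≤ 1, prefix-free code exists


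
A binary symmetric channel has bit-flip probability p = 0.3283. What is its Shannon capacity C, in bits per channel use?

For BSC with error probability p:
C = 1 - H(p) where H(p) is binary entropy
H(0.3283) = -0.3283 × log₂(0.3283) - 0.6717 × log₂(0.6717)
H(p) = 0.9132
C = 1 - 0.9132 = 0.0868 bits/use


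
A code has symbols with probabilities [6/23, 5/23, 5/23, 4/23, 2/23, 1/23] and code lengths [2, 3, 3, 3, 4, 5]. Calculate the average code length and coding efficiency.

Average length L = Σ p_i × l_i = 2.9130 bits
Entropy H = 2.4049 bits
Efficiency η = H/L × 100% = 82.56%


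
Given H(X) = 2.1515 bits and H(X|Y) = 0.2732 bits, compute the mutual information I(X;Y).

I(X;Y) = H(X) - H(X|Y)
I(X;Y) = 2.1515 - 0.2732 = 1.8783 bits


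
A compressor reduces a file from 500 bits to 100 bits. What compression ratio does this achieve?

Compression ratio = Original / Compressed
= 500 / 100 = 5.00:1


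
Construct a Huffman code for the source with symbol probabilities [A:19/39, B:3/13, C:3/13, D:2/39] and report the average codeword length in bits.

Huffman tree construction:
Combine smallest probabilities repeatedly
Resulting codes:
  A: 0 (length 1)
  B: 111 (length 3)
  C: 10 (length 2)
  D: 110 (length 3)
Average length = Σ p(s) × length(s) = 1.7949 bits


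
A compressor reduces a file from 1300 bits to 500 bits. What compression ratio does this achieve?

Compression ratio = Original / Compressed
= 1300 / 500 = 2.60:1


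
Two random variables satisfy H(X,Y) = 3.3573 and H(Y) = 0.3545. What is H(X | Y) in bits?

Chain rule: H(X,Y) = H(X|Y) + H(Y)
H(X|Y) = H(X,Y) - H(Y) = 3.3573 - 0.3545 = 3.0028 bits


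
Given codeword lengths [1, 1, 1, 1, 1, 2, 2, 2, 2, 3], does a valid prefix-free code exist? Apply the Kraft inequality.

Kraft inequality: Σ 2^(-l_i) ≤ 1 for prefix-free code
Calculating: 2^(-1) + 2^(-1) + 2^(-1) + 2^(-1) + 2^(-1) + 2^(-2) + 2^(-2) + 2^(-2) + 2^(-2) + 2^(-3)
= 0.5 + 0.5 + 0.5 + 0.5 + 0.5 + 0.25 + 0.25 + 0.25 + 0.25 + 0.125
= 3.6250
Since 3.6250 > 1, prefix-free code does not exist


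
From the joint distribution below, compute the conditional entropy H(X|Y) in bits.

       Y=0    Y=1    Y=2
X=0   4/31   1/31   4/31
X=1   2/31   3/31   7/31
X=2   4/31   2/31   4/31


H(X|Y) = Σ_y p(y) H(X|Y=y)
  p(Y=0) = 10/31, H(X|Y=0) = 1.5219
  p(Y=1) = 6/31, H(X|Y=1) = 1.4591
  p(Y=2) = 15/31, H(X|Y=2) = 1.5301
H(X|Y) = 0.3226×1.5219 + 0.1935×1.4591 + 0.4839×1.5301 = 1.5137 bits


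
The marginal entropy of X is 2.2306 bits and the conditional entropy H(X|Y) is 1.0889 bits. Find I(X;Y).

I(X;Y) = H(X) - H(X|Y)
I(X;Y) = 2.2306 - 1.0889 = 1.1417 bits


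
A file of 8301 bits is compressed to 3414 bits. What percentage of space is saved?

Space savings = (1 - Compressed/Original) × 100%
= (1 - 3414/8301) × 100%
= 58.87%


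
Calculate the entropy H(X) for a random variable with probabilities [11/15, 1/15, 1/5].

H(X) = -Σ p(x) log₂ p(x)
  -11/15 × log₂(11/15) = 0.3281
  -1/15 × log₂(1/15) = 0.2605
  -1/5 × log₂(1/5) = 0.4644
H(X) = 1.0530 bits


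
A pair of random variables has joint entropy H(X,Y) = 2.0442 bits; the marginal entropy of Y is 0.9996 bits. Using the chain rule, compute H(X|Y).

Chain rule: H(X,Y) = H(X|Y) + H(Y)
H(X|Y) = H(X,Y) - H(Y) = 2.0442 - 0.9996 = 1.0446 bits


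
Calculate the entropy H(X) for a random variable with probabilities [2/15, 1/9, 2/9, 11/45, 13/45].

H(X) = -Σ p(x) log₂ p(x)
  -2/15 × log₂(2/15) = 0.3876
  -1/9 × log₂(1/9) = 0.3522
  -2/9 × log₂(2/9) = 0.4822
  -11/45 × log₂(11/45) = 0.4968
  -13/45 × log₂(13/45) = 0.5175
H(X) = 2.2363 bits


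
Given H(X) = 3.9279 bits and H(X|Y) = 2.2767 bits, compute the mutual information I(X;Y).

I(X;Y) = H(X) - H(X|Y)
I(X;Y) = 3.9279 - 2.2767 = 1.6512 bits


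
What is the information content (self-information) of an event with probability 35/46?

Information content I(x) = -log₂(p(x))
I = -log₂(35/46) = -log₂(0.7609)
I = 0.3943 bits


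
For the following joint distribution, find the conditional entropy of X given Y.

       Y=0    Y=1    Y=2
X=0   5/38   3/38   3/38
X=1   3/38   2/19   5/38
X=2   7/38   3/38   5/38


H(X|Y) = Σ_y p(y) H(X|Y=y)
  p(Y=0) = 15/38, H(X|Y=0) = 1.5058
  p(Y=1) = 5/19, H(X|Y=1) = 1.5710
  p(Y=2) = 13/38, H(X|Y=2) = 1.5486
H(X|Y) = 0.3947×1.5058 + 0.2632×1.5710 + 0.3421×1.5486 = 1.5376 bits


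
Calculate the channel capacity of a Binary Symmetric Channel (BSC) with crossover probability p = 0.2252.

For BSC with error probability p:
C = 1 - H(p) where H(p) is binary entropy
H(0.2252) = -0.2252 × log₂(0.2252) - 0.7748 × log₂(0.7748)
H(p) = 0.7695
C = 1 - 0.7695 = 0.2305 bits/use


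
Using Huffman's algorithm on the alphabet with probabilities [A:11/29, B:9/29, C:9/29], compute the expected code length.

Huffman tree construction:
Combine smallest probabilities repeatedly
Resulting codes:
  A: 0 (length 1)
  B: 10 (length 2)
  C: 11 (length 2)
Average length = Σ p(s) × length(s) = 1.6207 bits


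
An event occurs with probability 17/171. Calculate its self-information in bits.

Information content I(x) = -log₂(p(x))
I = -log₂(17/171) = -log₂(0.0994)
I = 3.3304 bits


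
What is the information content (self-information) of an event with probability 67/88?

Information content I(x) = -log₂(p(x))
I = -log₂(67/88) = -log₂(0.7614)
I = 0.3933 bits


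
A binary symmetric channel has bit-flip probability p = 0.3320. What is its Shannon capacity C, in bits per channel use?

For BSC with error probability p:
C = 1 - H(p) where H(p) is binary entropy
H(0.3320) = -0.3320 × log₂(0.3320) - 0.6680 × log₂(0.6680)
H(p) = 0.9170
C = 1 - 0.9170 = 0.0830 bits/use


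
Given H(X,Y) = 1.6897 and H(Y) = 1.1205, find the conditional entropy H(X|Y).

Chain rule: H(X,Y) = H(X|Y) + H(Y)
H(X|Y) = H(X,Y) - H(Y) = 1.6897 - 1.1205 = 0.5692 bits


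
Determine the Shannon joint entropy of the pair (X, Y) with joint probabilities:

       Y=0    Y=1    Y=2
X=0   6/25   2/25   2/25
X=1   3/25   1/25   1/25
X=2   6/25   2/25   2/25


H(X,Y) = -Σ p(x,y) log₂ p(x,y)
  p(0,0)=6/25: -0.2400 × log₂(0.2400) = 0.4941
  p(0,1)=2/25: -0.0800 × log₂(0.0800) = 0.2915
  p(0,2)=2/25: -0.0800 × log₂(0.0800) = 0.2915
  p(1,0)=3/25: -0.1200 × log₂(0.1200) = 0.3671
  p(1,1)=1/25: -0.0400 × log₂(0.0400) = 0.1858
  p(1,2)=1/25: -0.0400 × log₂(0.0400) = 0.1858
  p(2,0)=6/25: -0.2400 × log₂(0.2400) = 0.4941
  p(2,1)=2/25: -0.0800 × log₂(0.0800) = 0.2915
  p(2,2)=2/25: -0.0800 × log₂(0.0800) = 0.2915
H(X,Y) = 2.8929 bits


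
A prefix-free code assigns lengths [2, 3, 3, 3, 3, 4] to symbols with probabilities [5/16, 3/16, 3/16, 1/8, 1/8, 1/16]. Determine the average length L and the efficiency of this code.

Average length L = Σ p_i × l_i = 2.7500 bits
Entropy H = 2.4300 bits
Efficiency η = H/L × 100% = 88.36%


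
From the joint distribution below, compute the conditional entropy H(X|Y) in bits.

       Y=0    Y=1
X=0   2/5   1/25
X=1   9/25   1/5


H(X|Y) = Σ_y p(y) H(X|Y=y)
  p(Y=0) = 19/25, H(X|Y=0) = 0.9980
  p(Y=1) = 6/25, H(X|Y=1) = 0.6500
H(X|Y) = 0.7600×0.9980 + 0.2400×0.6500 = 0.9145 bits


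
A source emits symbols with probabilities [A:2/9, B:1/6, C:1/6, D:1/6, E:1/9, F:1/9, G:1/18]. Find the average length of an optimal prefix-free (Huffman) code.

Huffman tree construction:
Combine smallest probabilities repeatedly
Resulting codes:
  A: 01 (length 2)
  B: 101 (length 3)
  C: 110 (length 3)
  D: 111 (length 3)
  E: 001 (length 3)
  F: 100 (length 3)
  G: 000 (length 3)
Average length = Σ p(s) × length(s) = 2.7778 bits


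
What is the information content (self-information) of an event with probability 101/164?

Information content I(x) = -log₂(p(x))
I = -log₂(101/164) = -log₂(0.6159)
I = 0.6993 bits


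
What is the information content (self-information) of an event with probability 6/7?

Information content I(x) = -log₂(p(x))
I = -log₂(6/7) = -log₂(0.8571)
I = 0.2224 bits


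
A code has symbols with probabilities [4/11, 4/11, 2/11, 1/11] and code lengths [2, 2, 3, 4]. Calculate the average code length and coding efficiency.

Average length L = Σ p_i × l_i = 2.3636 bits
Entropy H = 1.8231 bits
Efficiency η = H/L × 100% = 77.13%


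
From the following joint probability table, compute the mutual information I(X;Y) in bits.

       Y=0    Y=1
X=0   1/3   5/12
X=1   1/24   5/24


H(X) = 0.8113, H(Y) = 0.9544, H(X,Y) = 1.7171
I(X;Y) = H(X) + H(Y) - H(X,Y) = 0.0486 bits


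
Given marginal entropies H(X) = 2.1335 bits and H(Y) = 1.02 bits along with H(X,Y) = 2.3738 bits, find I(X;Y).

I(X;Y) = H(X) + H(Y) - H(X,Y)
I(X;Y) = 2.1335 + 1.02 - 2.3738 = 0.7797 bits


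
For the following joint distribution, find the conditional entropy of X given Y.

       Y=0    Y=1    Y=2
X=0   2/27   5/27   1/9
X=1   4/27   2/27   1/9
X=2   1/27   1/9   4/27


H(X|Y) = Σ_y p(y) H(X|Y=y)
  p(Y=0) = 7/27, H(X|Y=0) = 1.3788
  p(Y=1) = 10/27, H(X|Y=1) = 1.4855
  p(Y=2) = 10/27, H(X|Y=2) = 1.5710
H(X|Y) = 0.2593×1.3788 + 0.3704×1.4855 + 0.3704×1.5710 = 1.4895 bits


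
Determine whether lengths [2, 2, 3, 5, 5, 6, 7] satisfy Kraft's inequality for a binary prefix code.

Kraft inequality: Σ 2^(-l_i) ≤ 1 for prefix-free code
Calculating: 2^(-2) + 2^(-2) + 2^(-3) + 2^(-5) + 2^(-5) + 2^(-6) + 2^(-7)
= 0.25 + 0.25 + 0.125 + 0.03125 + 0.03125 + 0.015625 + 0.0078125
= 0.7109
Since 0.7109 ≤ 1, prefix-free code exists


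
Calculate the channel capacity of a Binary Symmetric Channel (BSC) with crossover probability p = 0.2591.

For BSC with error probability p:
C = 1 - H(p) where H(p) is binary entropy
H(0.2591) = -0.2591 × log₂(0.2591) - 0.7409 × log₂(0.7409)
H(p) = 0.8254
C = 1 - 0.8254 = 0.1746 bits/use


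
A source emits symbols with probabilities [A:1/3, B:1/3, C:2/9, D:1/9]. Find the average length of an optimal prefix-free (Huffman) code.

Huffman tree construction:
Combine smallest probabilities repeatedly
Resulting codes:
  A: 10 (length 2)
  B: 11 (length 2)
  C: 01 (length 2)
  D: 00 (length 2)
Average length = Σ p(s) × length(s) = 2.0000 bits


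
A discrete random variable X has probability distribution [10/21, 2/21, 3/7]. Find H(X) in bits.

H(X) = -Σ p(x) log₂ p(x)
  -10/21 × log₂(10/21) = 0.5097
  -2/21 × log₂(2/21) = 0.3231
  -3/7 × log₂(3/7) = 0.5239
H(X) = 1.3567 bits


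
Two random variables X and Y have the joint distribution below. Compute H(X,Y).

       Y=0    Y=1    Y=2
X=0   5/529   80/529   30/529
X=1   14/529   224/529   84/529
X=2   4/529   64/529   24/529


H(X,Y) = -Σ p(x,y) log₂ p(x,y)
  p(0,0)=5/529: -0.0095 × log₂(0.0095) = 0.0636
  p(0,1)=80/529: -0.1512 × log₂(0.1512) = 0.4121
  p(0,2)=30/529: -0.0567 × log₂(0.0567) = 0.2348
  p(1,0)=14/529: -0.0265 × log₂(0.0265) = 0.1387
  p(1,1)=224/529: -0.4234 × log₂(0.4234) = 0.5250
  p(1,2)=84/529: -0.1588 × log₂(0.1588) = 0.4216
  p(2,0)=4/529: -0.0076 × log₂(0.0076) = 0.0533
  p(2,1)=64/529: -0.1210 × log₂(0.1210) = 0.3687
  p(2,2)=24/529: -0.0454 × log₂(0.0454) = 0.2024
H(X,Y) = 2.4201 bits


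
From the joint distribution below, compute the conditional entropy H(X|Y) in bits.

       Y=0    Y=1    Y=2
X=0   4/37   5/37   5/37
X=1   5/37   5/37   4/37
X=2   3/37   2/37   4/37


H(X|Y) = Σ_y p(y) H(X|Y=y)
  p(Y=0) = 12/37, H(X|Y=0) = 1.5546
  p(Y=1) = 12/37, H(X|Y=1) = 1.4834
  p(Y=2) = 13/37, H(X|Y=2) = 1.5766
H(X|Y) = 0.3243×1.5546 + 0.3243×1.4834 + 0.3514×1.5766 = 1.5392 bits


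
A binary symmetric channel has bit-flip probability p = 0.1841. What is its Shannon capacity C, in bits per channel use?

For BSC with error probability p:
C = 1 - H(p) where H(p) is binary entropy
H(0.1841) = -0.1841 × log₂(0.1841) - 0.8159 × log₂(0.8159)
H(p) = 0.6890
C = 1 - 0.6890 = 0.3110 bits/use


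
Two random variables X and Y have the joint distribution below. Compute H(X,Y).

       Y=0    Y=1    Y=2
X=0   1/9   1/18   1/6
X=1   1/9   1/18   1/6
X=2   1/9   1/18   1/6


H(X,Y) = -Σ p(x,y) log₂ p(x,y)
  p(0,0)=1/9: -0.1111 × log₂(0.1111) = 0.3522
  p(0,1)=1/18: -0.0556 × log₂(0.0556) = 0.2317
  p(0,2)=1/6: -0.1667 × log₂(0.1667) = 0.4308
  p(1,0)=1/9: -0.1111 × log₂(0.1111) = 0.3522
  p(1,1)=1/18: -0.0556 × log₂(0.0556) = 0.2317
  p(1,2)=1/6: -0.1667 × log₂(0.1667) = 0.4308
  p(2,0)=1/9: -0.1111 × log₂(0.1111) = 0.3522
  p(2,1)=1/18: -0.0556 × log₂(0.0556) = 0.2317
  p(2,2)=1/6: -0.1667 × log₂(0.1667) = 0.4308
H(X,Y) = 3.0441 bits


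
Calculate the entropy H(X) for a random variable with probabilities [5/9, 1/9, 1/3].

H(X) = -Σ p(x) log₂ p(x)
  -5/9 × log₂(5/9) = 0.4711
  -1/9 × log₂(1/9) = 0.3522
  -1/3 × log₂(1/3) = 0.5283
H(X) = 1.3516 bits


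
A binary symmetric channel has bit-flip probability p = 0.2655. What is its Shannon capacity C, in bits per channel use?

For BSC with error probability p:
C = 1 - H(p) where H(p) is binary entropy
H(0.2655) = -0.2655 × log₂(0.2655) - 0.7345 × log₂(0.7345)
H(p) = 0.8349
C = 1 - 0.8349 = 0.1651 bits/use


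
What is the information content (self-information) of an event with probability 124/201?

Information content I(x) = -log₂(p(x))
I = -log₂(124/201) = -log₂(0.6169)
I = 0.6969 bits


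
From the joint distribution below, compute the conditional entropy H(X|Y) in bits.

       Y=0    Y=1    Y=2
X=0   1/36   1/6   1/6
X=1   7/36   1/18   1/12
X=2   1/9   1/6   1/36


H(X|Y) = Σ_y p(y) H(X|Y=y)
  p(Y=0) = 1/3, H(X|Y=0) = 1.2807
  p(Y=1) = 7/18, H(X|Y=1) = 1.4488
  p(Y=2) = 5/18, H(X|Y=2) = 1.2955
H(X|Y) = 0.3333×1.2807 + 0.3889×1.4488 + 0.2778×1.2955 = 1.3502 bits


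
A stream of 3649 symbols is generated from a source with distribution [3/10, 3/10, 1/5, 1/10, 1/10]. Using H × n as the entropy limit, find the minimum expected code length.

Entropy H = 2.1710 bits/symbol
Minimum bits = H × n = 2.1710 × 3649
= 7921.80 bits


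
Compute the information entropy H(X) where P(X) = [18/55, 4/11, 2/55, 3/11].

H(X) = -Σ p(x) log₂ p(x)
  -18/55 × log₂(18/55) = 0.5274
  -4/11 × log₂(4/11) = 0.5307
  -2/55 × log₂(2/55) = 0.1739
  -3/11 × log₂(3/11) = 0.5112
H(X) = 1.7432 bits


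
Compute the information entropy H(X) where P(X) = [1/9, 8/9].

H(X) = -Σ p(x) log₂ p(x)
  -1/9 × log₂(1/9) = 0.3522
  -8/9 × log₂(8/9) = 0.1510
H(X) = 0.5033 bits


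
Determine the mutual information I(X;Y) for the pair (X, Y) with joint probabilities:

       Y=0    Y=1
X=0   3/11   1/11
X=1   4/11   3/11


H(X) = 0.9457, H(Y) = 0.9457, H(X,Y) = 1.8676
I(X;Y) = H(X) + H(Y) - H(X,Y) = 0.0237 bits


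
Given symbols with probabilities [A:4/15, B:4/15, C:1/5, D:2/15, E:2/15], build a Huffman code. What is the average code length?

Huffman tree construction:
Combine smallest probabilities repeatedly
Resulting codes:
  A: 01 (length 2)
  B: 10 (length 2)
  C: 00 (length 2)
  D: 110 (length 3)
  E: 111 (length 3)
Average length = Σ p(s) × length(s) = 2.2667 bits


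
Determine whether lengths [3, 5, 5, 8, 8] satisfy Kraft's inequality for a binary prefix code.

Kraft inequality: Σ 2^(-l_i) ≤ 1 for prefix-free code
Calculating: 2^(-3) + 2^(-5) + 2^(-5) + 2^(-8) + 2^(-8)
= 0.125 + 0.03125 + 0.03125 + 0.00390625 + 0.00390625
= 0.1953
Since 0.1953 ≤ 1, prefix-free code exists


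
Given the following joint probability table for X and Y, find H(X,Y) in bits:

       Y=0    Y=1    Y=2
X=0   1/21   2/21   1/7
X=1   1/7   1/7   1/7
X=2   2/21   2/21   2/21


H(X,Y) = -Σ p(x,y) log₂ p(x,y)
  p(0,0)=1/21: -0.0476 × log₂(0.0476) = 0.2092
  p(0,1)=2/21: -0.0952 × log₂(0.0952) = 0.3231
  p(0,2)=1/7: -0.1429 × log₂(0.1429) = 0.4011
  p(1,0)=1/7: -0.1429 × log₂(0.1429) = 0.4011
  p(1,1)=1/7: -0.1429 × log₂(0.1429) = 0.4011
  p(1,2)=1/7: -0.1429 × log₂(0.1429) = 0.4011
  p(2,0)=2/21: -0.0952 × log₂(0.0952) = 0.3231
  p(2,1)=2/21: -0.0952 × log₂(0.0952) = 0.3231
  p(2,2)=2/21: -0.0952 × log₂(0.0952) = 0.3231
H(X,Y) = 3.1057 bits


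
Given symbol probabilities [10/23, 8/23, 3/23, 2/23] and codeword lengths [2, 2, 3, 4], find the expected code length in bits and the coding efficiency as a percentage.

Average length L = Σ p_i × l_i = 2.3043 bits
Entropy H = 1.7421 bits
Efficiency η = H/L × 100% = 75.60%


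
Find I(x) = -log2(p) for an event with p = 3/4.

Information content I(x) = -log₂(p(x))
I = -log₂(3/4) = -log₂(0.7500)
I = 0.4150 bits


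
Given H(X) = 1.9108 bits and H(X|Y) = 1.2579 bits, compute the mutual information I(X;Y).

I(X;Y) = H(X) - H(X|Y)
I(X;Y) = 1.9108 - 1.2579 = 0.6529 bits


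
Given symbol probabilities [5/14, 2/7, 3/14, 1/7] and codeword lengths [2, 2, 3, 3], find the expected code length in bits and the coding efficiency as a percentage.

Average length L = Σ p_i × l_i = 2.3571 bits
Entropy H = 1.9242 bits
Efficiency η = H/L × 100% = 81.63%


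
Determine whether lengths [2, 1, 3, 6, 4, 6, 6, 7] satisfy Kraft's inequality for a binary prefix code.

Kraft inequality: Σ 2^(-l_i) ≤ 1 for prefix-free code
Calculating: 2^(-2) + 2^(-1) + 2^(-3) + 2^(-6) + 2^(-4) + 2^(-6) + 2^(-6) + 2^(-7)
= 0.25 + 0.5 + 0.125 + 0.015625 + 0.0625 + 0.015625 + 0.015625 + 0.0078125
= 0.9922
Since 0.9922 ≤ 1, prefix-free code exists


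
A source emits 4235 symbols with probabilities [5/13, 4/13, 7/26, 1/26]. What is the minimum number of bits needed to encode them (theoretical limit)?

Entropy H = 1.7439 bits/symbol
Minimum bits = H × n = 1.7439 × 4235
= 7385.30 bits


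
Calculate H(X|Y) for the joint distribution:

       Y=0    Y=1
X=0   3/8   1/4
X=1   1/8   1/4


H(X|Y) = Σ_y p(y) H(X|Y=y)
  p(Y=0) = 1/2, H(X|Y=0) = 0.8113
  p(Y=1) = 1/2, H(X|Y=1) = 1.0000
H(X|Y) = 0.5000×0.8113 + 0.5000×1.0000 = 0.9056 bits


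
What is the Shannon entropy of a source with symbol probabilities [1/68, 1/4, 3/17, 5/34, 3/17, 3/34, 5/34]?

H(X) = -Σ p(x) log₂ p(x)
  -1/68 × log₂(1/68) = 0.0895
  -1/4 × log₂(1/4) = 0.5000
  -3/17 × log₂(3/17) = 0.4416
  -5/34 × log₂(5/34) = 0.4067
  -3/17 × log₂(3/17) = 0.4416
  -3/34 × log₂(3/34) = 0.3090
  -5/34 × log₂(5/34) = 0.4067
H(X) = 2.5952 bits


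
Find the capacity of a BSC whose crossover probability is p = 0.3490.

For BSC with error probability p:
C = 1 - H(p) where H(p) is binary entropy
H(0.3490) = -0.3490 × log₂(0.3490) - 0.6510 × log₂(0.6510)
H(p) = 0.9332
C = 1 - 0.9332 = 0.0668 bits/use


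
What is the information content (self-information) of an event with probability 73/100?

Information content I(x) = -log₂(p(x))
I = -log₂(73/100) = -log₂(0.7300)
I = 0.4540 bits


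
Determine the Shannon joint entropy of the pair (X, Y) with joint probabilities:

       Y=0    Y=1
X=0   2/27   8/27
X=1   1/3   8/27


H(X,Y) = -Σ p(x,y) log₂ p(x,y)
  p(0,0)=2/27: -0.0741 × log₂(0.0741) = 0.2781
  p(0,1)=8/27: -0.2963 × log₂(0.2963) = 0.5200
  p(1,0)=1/3: -0.3333 × log₂(0.3333) = 0.5283
  p(1,1)=8/27: -0.2963 × log₂(0.2963) = 0.5200
H(X,Y) = 1.8464 bits


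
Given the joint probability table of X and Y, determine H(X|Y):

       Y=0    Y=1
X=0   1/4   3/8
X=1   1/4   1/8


H(X|Y) = Σ_y p(y) H(X|Y=y)
  p(Y=0) = 1/2, H(X|Y=0) = 1.0000
  p(Y=1) = 1/2, H(X|Y=1) = 0.8113
H(X|Y) = 0.5000×1.0000 + 0.5000×0.8113 = 0.9056 bits


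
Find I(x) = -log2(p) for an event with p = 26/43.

Information content I(x) = -log₂(p(x))
I = -log₂(26/43) = -log₂(0.6047)
I = 0.7258 bits


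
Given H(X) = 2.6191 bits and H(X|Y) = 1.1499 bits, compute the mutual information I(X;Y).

I(X;Y) = H(X) - H(X|Y)
I(X;Y) = 2.6191 - 1.1499 = 1.4692 bits


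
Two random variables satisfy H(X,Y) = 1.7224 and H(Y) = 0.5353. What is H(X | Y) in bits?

Chain rule: H(X,Y) = H(X|Y) + H(Y)
H(X|Y) = H(X,Y) - H(Y) = 1.7224 - 0.5353 = 1.1871 bits


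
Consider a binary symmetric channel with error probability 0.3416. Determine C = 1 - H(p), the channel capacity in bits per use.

For BSC with error probability p:
C = 1 - H(p) where H(p) is binary entropy
H(0.3416) = -0.3416 × log₂(0.3416) - 0.6584 × log₂(0.6584)
H(p) = 0.9263
C = 1 - 0.9263 = 0.0737 bits/use


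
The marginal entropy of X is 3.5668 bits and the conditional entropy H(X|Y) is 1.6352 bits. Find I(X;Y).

I(X;Y) = H(X) - H(X|Y)
I(X;Y) = 3.5668 - 1.6352 = 1.9316 bits


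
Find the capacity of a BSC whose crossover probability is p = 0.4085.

For BSC with error probability p:
C = 1 - H(p) where H(p) is binary entropy
H(0.4085) = -0.4085 × log₂(0.4085) - 0.5915 × log₂(0.5915)
H(p) = 0.9757
C = 1 - 0.9757 = 0.0243 bits/use


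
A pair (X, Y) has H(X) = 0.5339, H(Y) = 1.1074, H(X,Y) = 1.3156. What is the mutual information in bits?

I(X;Y) = H(X) + H(Y) - H(X,Y)
I(X;Y) = 0.5339 + 1.1074 - 1.3156 = 0.3257 bits


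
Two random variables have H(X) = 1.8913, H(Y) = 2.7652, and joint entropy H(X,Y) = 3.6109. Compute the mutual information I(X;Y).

I(X;Y) = H(X) + H(Y) - H(X,Y)
I(X;Y) = 1.8913 + 2.7652 - 3.6109 = 1.0456 bits


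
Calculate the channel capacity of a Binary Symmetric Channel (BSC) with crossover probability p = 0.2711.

For BSC with error probability p:
C = 1 - H(p) where H(p) is binary entropy
H(0.2711) = -0.2711 × log₂(0.2711) - 0.7289 × log₂(0.7289)
H(p) = 0.8430
C = 1 - 0.8430 = 0.1570 bits/use


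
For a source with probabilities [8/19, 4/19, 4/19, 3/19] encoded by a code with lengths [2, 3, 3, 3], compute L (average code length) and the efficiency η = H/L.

Average length L = Σ p_i × l_i = 2.5789 bits
Entropy H = 1.8924 bits
Efficiency η = H/L × 100% = 73.38%


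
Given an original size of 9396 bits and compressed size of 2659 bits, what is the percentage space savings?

Space savings = (1 - Compressed/Original) × 100%
= (1 - 2659/9396) × 100%
= 71.70%


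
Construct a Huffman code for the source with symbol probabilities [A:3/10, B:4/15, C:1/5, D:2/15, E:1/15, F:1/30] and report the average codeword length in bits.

Huffman tree construction:
Combine smallest probabilities repeatedly
Resulting codes:
  A: 11 (length 2)
  B: 10 (length 2)
  C: 00 (length 2)
  D: 011 (length 3)
  E: 0101 (length 4)
  F: 0100 (length 4)
Average length = Σ p(s) × length(s) = 2.3333 bits


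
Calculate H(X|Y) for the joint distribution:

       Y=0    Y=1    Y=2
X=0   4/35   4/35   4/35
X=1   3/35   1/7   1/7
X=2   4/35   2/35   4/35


H(X|Y) = Σ_y p(y) H(X|Y=y)
  p(Y=0) = 11/35, H(X|Y=0) = 1.5726
  p(Y=1) = 11/35, H(X|Y=1) = 1.4949
  p(Y=2) = 13/35, H(X|Y=2) = 1.5766
H(X|Y) = 0.3143×1.5726 + 0.3143×1.4949 + 0.3714×1.5766 = 1.5497 bits


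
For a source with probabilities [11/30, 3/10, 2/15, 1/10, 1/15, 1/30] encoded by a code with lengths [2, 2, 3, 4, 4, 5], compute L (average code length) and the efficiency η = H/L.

Average length L = Σ p_i × l_i = 2.5667 bits
Entropy H = 2.1956 bits
Efficiency η = H/L × 100% = 85.54%


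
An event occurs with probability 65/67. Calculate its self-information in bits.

Information content I(x) = -log₂(p(x))
I = -log₂(65/67) = -log₂(0.9701)
I = 0.0437 bits


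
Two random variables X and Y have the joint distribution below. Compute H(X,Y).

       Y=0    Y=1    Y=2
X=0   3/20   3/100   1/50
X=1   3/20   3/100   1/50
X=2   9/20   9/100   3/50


H(X,Y) = -Σ p(x,y) log₂ p(x,y)
  p(0,0)=3/20: -0.1500 × log₂(0.1500) = 0.4105
  p(0,1)=3/100: -0.0300 × log₂(0.0300) = 0.1518
  p(0,2)=1/50: -0.0200 × log₂(0.0200) = 0.1129
  p(1,0)=3/20: -0.1500 × log₂(0.1500) = 0.4105
  p(1,1)=3/100: -0.0300 × log₂(0.0300) = 0.1518
  p(1,2)=1/50: -0.0200 × log₂(0.0200) = 0.1129
  p(2,0)=9/20: -0.4500 × log₂(0.4500) = 0.5184
  p(2,1)=9/100: -0.0900 × log₂(0.0900) = 0.3127
  p(2,2)=3/50: -0.0600 × log₂(0.0600) = 0.2435
H(X,Y) = 2.4250 bits


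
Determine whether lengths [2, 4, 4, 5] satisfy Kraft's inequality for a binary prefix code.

Kraft inequality: Σ 2^(-l_i) ≤ 1 for prefix-free code
Calculating: 2^(-2) + 2^(-4) + 2^(-4) + 2^(-5)
= 0.25 + 0.0625 + 0.0625 + 0.03125
= 0.4062
Since 0.4062 ≤ 1, prefix-free code exists


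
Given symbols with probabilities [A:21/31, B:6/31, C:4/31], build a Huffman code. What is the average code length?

Huffman tree construction:
Combine smallest probabilities repeatedly
Resulting codes:
  A: 1 (length 1)
  B: 01 (length 2)
  C: 00 (length 2)
Average length = Σ p(s) × length(s) = 1.3226 bits


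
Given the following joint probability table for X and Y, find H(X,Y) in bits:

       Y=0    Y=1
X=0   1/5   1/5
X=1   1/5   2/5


H(X,Y) = -Σ p(x,y) log₂ p(x,y)
  p(0,0)=1/5: -0.2000 × log₂(0.2000) = 0.4644
  p(0,1)=1/5: -0.2000 × log₂(0.2000) = 0.4644
  p(1,0)=1/5: -0.2000 × log₂(0.2000) = 0.4644
  p(1,1)=2/5: -0.4000 × log₂(0.4000) = 0.5288
H(X,Y) = 1.9219 bits


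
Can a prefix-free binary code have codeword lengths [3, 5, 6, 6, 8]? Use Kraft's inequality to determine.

Kraft inequality: Σ 2^(-l_i) ≤ 1 for prefix-free code
Calculating: 2^(-3) + 2^(-5) + 2^(-6) + 2^(-6) + 2^(-8)
= 0.125 + 0.03125 + 0.015625 + 0.015625 + 0.00390625
= 0.1914
Since 0.1914 ≤ 1, prefix-free code exists


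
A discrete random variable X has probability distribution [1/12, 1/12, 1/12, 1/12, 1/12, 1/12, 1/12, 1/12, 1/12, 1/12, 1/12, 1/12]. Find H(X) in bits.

H(X) = -Σ p(x) log₂ p(x)
  -1/12 × log₂(1/12) = 0.2987
  -1/12 × log₂(1/12) = 0.2987
  -1/12 × log₂(1/12) = 0.2987
  -1/12 × log₂(1/12) = 0.2987
  -1/12 × log₂(1/12) = 0.2987
  -1/12 × log₂(1/12) = 0.2987
  -1/12 × log₂(1/12) = 0.2987
  -1/12 × log₂(1/12) = 0.2987
  -1/12 × log₂(1/12) = 0.2987
  -1/12 × log₂(1/12) = 0.2987
  -1/12 × log₂(1/12) = 0.2987
  -1/12 × log₂(1/12) = 0.2987
H(X) = 3.5850 bits


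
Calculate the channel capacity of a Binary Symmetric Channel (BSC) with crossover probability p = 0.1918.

For BSC with error probability p:
C = 1 - H(p) where H(p) is binary entropy
H(0.1918) = -0.1918 × log₂(0.1918) - 0.8082 × log₂(0.8082)
H(p) = 0.7052
C = 1 - 0.7052 = 0.2948 bits/use


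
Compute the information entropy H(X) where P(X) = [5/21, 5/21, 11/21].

H(X) = -Σ p(x) log₂ p(x)
  -5/21 × log₂(5/21) = 0.4929
  -5/21 × log₂(5/21) = 0.4929
  -11/21 × log₂(11/21) = 0.4887
H(X) = 1.4746 bits


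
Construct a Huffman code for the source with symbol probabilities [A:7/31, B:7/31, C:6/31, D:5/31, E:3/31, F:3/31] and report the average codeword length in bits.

Huffman tree construction:
Combine smallest probabilities repeatedly
Resulting codes:
  A: 01 (length 2)
  B: 10 (length 2)
  C: 111 (length 3)
  D: 110 (length 3)
  E: 000 (length 3)
  F: 001 (length 3)
Average length = Σ p(s) × length(s) = 2.5484 bits


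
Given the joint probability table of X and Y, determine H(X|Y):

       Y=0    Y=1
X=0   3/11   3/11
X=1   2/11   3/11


H(X|Y) = Σ_y p(y) H(X|Y=y)
  p(Y=0) = 5/11, H(X|Y=0) = 0.9710
  p(Y=1) = 6/11, H(X|Y=1) = 1.0000
H(X|Y) = 0.4545×0.9710 + 0.5455×1.0000 = 0.9868 bits


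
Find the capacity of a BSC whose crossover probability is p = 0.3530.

For BSC with error probability p:
C = 1 - H(p) where H(p) is binary entropy
H(0.3530) = -0.3530 × log₂(0.3530) - 0.6470 × log₂(0.6470)
H(p) = 0.9367
C = 1 - 0.9367 = 0.0633 bits/use


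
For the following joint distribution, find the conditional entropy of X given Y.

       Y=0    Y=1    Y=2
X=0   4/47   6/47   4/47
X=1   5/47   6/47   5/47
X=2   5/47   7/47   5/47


H(X|Y) = Σ_y p(y) H(X|Y=y)
  p(Y=0) = 14/47, H(X|Y=0) = 1.5774
  p(Y=1) = 19/47, H(X|Y=1) = 1.5810
  p(Y=2) = 14/47, H(X|Y=2) = 1.5774
H(X|Y) = 0.2979×1.5774 + 0.4043×1.5810 + 0.2979×1.5774 = 1.5789 bits


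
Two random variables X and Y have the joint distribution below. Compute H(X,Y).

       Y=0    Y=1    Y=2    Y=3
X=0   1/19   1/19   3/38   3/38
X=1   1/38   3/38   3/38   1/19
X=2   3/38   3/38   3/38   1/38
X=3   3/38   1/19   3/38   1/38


H(X,Y) = -Σ p(x,y) log₂ p(x,y)
  p(0,0)=1/19: -0.0526 × log₂(0.0526) = 0.2236
  p(0,1)=1/19: -0.0526 × log₂(0.0526) = 0.2236
  p(0,2)=3/38: -0.0789 × log₂(0.0789) = 0.2892
  p(0,3)=3/38: -0.0789 × log₂(0.0789) = 0.2892
  p(1,0)=1/38: -0.0263 × log₂(0.0263) = 0.1381
  p(1,1)=3/38: -0.0789 × log₂(0.0789) = 0.2892
  p(1,2)=3/38: -0.0789 × log₂(0.0789) = 0.2892
  p(1,3)=1/19: -0.0526 × log₂(0.0526) = 0.2236
  p(2,0)=3/38: -0.0789 × log₂(0.0789) = 0.2892
  p(2,1)=3/38: -0.0789 × log₂(0.0789) = 0.2892
  p(2,2)=3/38: -0.0789 × log₂(0.0789) = 0.2892
  p(2,3)=1/38: -0.0263 × log₂(0.0263) = 0.1381
  p(3,0)=3/38: -0.0789 × log₂(0.0789) = 0.2892
  p(3,1)=1/19: -0.0526 × log₂(0.0526) = 0.2236
  p(3,2)=3/38: -0.0789 × log₂(0.0789) = 0.2892
  p(3,3)=1/38: -0.0263 × log₂(0.0263) = 0.1381
H(X,Y) = 3.9112 bits


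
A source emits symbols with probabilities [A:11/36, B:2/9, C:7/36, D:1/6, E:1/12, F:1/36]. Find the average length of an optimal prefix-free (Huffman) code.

Huffman tree construction:
Combine smallest probabilities repeatedly
Resulting codes:
  A: 11 (length 2)
  B: 01 (length 2)
  C: 00 (length 2)
  D: 101 (length 3)
  E: 1001 (length 4)
  F: 1000 (length 4)
Average length = Σ p(s) × length(s) = 2.3889 bits


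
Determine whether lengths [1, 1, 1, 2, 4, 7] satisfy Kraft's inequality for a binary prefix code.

Kraft inequality: Σ 2^(-l_i) ≤ 1 for prefix-free code
Calculating: 2^(-1) + 2^(-1) + 2^(-1) + 2^(-2) + 2^(-4) + 2^(-7)
= 0.5 + 0.5 + 0.5 + 0.25 + 0.0625 + 0.0078125
= 1.8203
Since 1.8203 > 1, prefix-free code does not exist


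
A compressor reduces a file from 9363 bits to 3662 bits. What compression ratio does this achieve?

Compression ratio = Original / Compressed
= 9363 / 3662 = 2.56:1


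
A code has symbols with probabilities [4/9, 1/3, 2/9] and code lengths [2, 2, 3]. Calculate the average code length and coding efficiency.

Average length L = Σ p_i × l_i = 2.2222 bits
Entropy H = 1.5305 bits
Efficiency η = H/L × 100% = 68.87%


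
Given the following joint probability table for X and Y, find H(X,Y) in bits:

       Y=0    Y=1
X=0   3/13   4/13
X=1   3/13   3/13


H(X,Y) = -Σ p(x,y) log₂ p(x,y)
  p(0,0)=3/13: -0.2308 × log₂(0.2308) = 0.4882
  p(0,1)=4/13: -0.3077 × log₂(0.3077) = 0.5232
  p(1,0)=3/13: -0.2308 × log₂(0.2308) = 0.4882
  p(1,1)=3/13: -0.2308 × log₂(0.2308) = 0.4882
H(X,Y) = 1.9878 bits


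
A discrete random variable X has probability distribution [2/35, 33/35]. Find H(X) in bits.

H(X) = -Σ p(x) log₂ p(x)
  -2/35 × log₂(2/35) = 0.2360
  -33/35 × log₂(33/35) = 0.0800
H(X) = 0.3160 bits


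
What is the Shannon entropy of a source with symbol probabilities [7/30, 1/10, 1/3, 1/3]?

H(X) = -Σ p(x) log₂ p(x)
  -7/30 × log₂(7/30) = 0.4899
  -1/10 × log₂(1/10) = 0.3322
  -1/3 × log₂(1/3) = 0.5283
  -1/3 × log₂(1/3) = 0.5283
H(X) = 1.8787 bits


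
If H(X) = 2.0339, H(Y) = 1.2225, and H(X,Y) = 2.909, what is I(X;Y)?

I(X;Y) = H(X) + H(Y) - H(X,Y)
I(X;Y) = 2.0339 + 1.2225 - 2.909 = 0.3474 bits


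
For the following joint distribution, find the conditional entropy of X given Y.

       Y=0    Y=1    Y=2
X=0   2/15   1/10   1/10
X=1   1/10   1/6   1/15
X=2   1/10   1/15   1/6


H(X|Y) = Σ_y p(y) H(X|Y=y)
  p(Y=0) = 1/3, H(X|Y=0) = 1.5710
  p(Y=1) = 1/3, H(X|Y=1) = 1.4855
  p(Y=2) = 1/3, H(X|Y=2) = 1.4855
H(X|Y) = 0.3333×1.5710 + 0.3333×1.4855 + 0.3333×1.4855 = 1.5140 bits


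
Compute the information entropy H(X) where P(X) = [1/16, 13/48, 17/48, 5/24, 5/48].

H(X) = -Σ p(x) log₂ p(x)
  -1/16 × log₂(1/16) = 0.2500
  -13/48 × log₂(13/48) = 0.5104
  -17/48 × log₂(17/48) = 0.5304
  -5/24 × log₂(5/24) = 0.4715
  -5/48 × log₂(5/48) = 0.3399
H(X) = 2.1021 bits


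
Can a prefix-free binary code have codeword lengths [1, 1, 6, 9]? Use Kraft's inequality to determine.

Kraft inequality: Σ 2^(-l_i) ≤ 1 for prefix-free code
Calculating: 2^(-1) + 2^(-1) + 2^(-6) + 2^(-9)
= 0.5 + 0.5 + 0.015625 + 0.001953125
= 1.0176
Since 1.0176 > 1, prefix-free code does not exist


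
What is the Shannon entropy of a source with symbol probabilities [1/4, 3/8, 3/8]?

H(X) = -Σ p(x) log₂ p(x)
  -1/4 × log₂(1/4) = 0.5000
  -3/8 × log₂(3/8) = 0.5306
  -3/8 × log₂(3/8) = 0.5306
H(X) = 1.5613 bits


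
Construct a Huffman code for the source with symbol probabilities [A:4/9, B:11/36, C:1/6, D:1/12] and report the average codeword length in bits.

Huffman tree construction:
Combine smallest probabilities repeatedly
Resulting codes:
  A: 0 (length 1)
  B: 11 (length 2)
  C: 101 (length 3)
  D: 100 (length 3)
Average length = Σ p(s) × length(s) = 1.8056 bits


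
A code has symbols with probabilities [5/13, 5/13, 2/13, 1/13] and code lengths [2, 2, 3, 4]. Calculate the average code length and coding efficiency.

Average length L = Σ p_i × l_i = 2.3077 bits
Entropy H = 1.7605 bits
Efficiency η = H/L × 100% = 76.29%


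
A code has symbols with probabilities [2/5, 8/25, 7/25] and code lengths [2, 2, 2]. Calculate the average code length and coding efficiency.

Average length L = Σ p_i × l_i = 2.0000 bits
Entropy H = 1.5690 bits
Efficiency η = H/L × 100% = 78.45%
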